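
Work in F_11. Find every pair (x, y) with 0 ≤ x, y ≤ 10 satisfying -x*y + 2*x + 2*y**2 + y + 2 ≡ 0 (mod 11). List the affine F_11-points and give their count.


Affine F_11-points: {(1, 3), (1, 8), (6, 1), (6, 7), (8, 4), (8, 5), (9, 6), (9, 9), (10, 0), (10, 10)}; count = 10.

For each of the 121 pairs (x, y) ∈ F_11², evaluate f(x, y) mod 11. Record the zeros.
  x = 0: [0↦2, 1↦5, 2↦1, 3↦1, 4↦5, 5↦2, 6↦3, 7↦8, 8↦6, 9↦8, 10↦3]  zeros at y ∈ ∅
  x = 1: [0↦4, 1↦6, 2↦1, 3↦0, 4↦3, 5↦10, 6↦10, 7↦3, 8↦0, 9↦1, 10↦6]  zeros at y ∈ {3, 8}
  x = 2: [0↦6, 1↦7, 2↦1, 3↦10, 4↦1, 5↦7, 6↦6, 7↦9, 8↦5, 9↦5, 10↦9]  zeros at y ∈ ∅
  x = 3: [0↦8, 1↦8, 2↦1, 3↦9, 4↦10, 5↦4, 6↦2, 7↦4, 8↦10, 9↦9, 10↦1]  zeros at y ∈ ∅
  x = 4: [0↦10, 1↦9, 2↦1, 3↦8, 4↦8, 5↦1, 6↦9, 7↦10, 8↦4, 9↦2, 10↦4]  zeros at y ∈ ∅
  x = 5: [0↦1, 1↦10, 2↦1, 3↦7, 4↦6, 5↦9, 6↦5, 7↦5, 8↦9, 9↦6, 10↦7]  zeros at y ∈ ∅
  x = 6: [0↦3, 1↦0, 2↦1, 3↦6, 4↦4, 5↦6, 6↦1, 7↦0, 8↦3, 9↦10, 10↦10]  zeros at y ∈ {1, 7}
  x = 7: [0↦5, 1↦1, 2↦1, 3↦5, 4↦2, 5↦3, 6↦8, 7↦6, 8↦8, 9↦3, 10↦2]  zeros at y ∈ ∅
  x = 8: [0↦7, 1↦2, 2↦1, 3↦4, 4↦0, 5↦0, 6↦4, 7↦1, 8↦2, 9↦7, 10↦5]  zeros at y ∈ {4, 5}
  x = 9: [0↦9, 1↦3, 2↦1, 3↦3, 4↦9, 5↦8, 6↦0, 7↦7, 8↦7, 9↦0, 10↦8]  zeros at y ∈ {6, 9}
  x = 10: [0↦0, 1↦4, 2↦1, 3↦2, 4↦7, 5↦5, 6↦7, 7↦2, 8↦1, 9↦4, 10↦0]  zeros at y ∈ {0, 10}
Collecting zeros: affine points = {(1, 3), (1, 8), (6, 1), (6, 7), (8, 4), (8, 5), (9, 6), (9, 9), (10, 0), (10, 10)}.
Total count |C(F_11)_aff| = 10.


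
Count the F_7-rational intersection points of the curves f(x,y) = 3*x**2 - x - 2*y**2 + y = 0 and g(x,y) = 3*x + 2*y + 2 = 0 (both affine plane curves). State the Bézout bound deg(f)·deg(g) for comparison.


Common zeros: {(3, 5)}; count = 1; Bézout bound = 2.

deg(f) = 2, deg(g) = 1, so Bézout bound = 2.
Scan x ∈ F_7. For each x, list the y ∈ F_7 with f(x, y) ≡ 0 and those with g(x, y) ≡ 0 (mod 7); the common zeros in that column are the intersection.
  x = 0: f ≡ 0 at y ∈ {0, 4}; g ≡ 0 at y ∈ {6}; common: ∅.
  x = 1: f ≡ 0 at y ∈ ∅; g ≡ 0 at y ∈ {1}; common: ∅.
  x = 2: f ≡ 0 at y ∈ {5, 6}; g ≡ 0 at y ∈ {3}; common: ∅.
  x = 3: f ≡ 0 at y ∈ {5, 6}; g ≡ 0 at y ∈ {5}; common: {5}.
  x = 4: f ≡ 0 at y ∈ ∅; g ≡ 0 at y ∈ {0}; common: ∅.
  x = 5: f ≡ 0 at y ∈ {0, 4}; g ≡ 0 at y ∈ {2}; common: ∅.
  x = 6: f ≡ 0 at y ∈ ∅; g ≡ 0 at y ∈ {4}; common: ∅.
Collecting: common zeros = {(3, 5)}, so the count is 1.
Comparison with the Bézout bound: 1 ≤ 2 = deg(f)·deg(g), as expected for curves with no common component (the affine F_7-count falls short of the bound because intersections may lie at infinity, over extension fields, or carry multiplicity).


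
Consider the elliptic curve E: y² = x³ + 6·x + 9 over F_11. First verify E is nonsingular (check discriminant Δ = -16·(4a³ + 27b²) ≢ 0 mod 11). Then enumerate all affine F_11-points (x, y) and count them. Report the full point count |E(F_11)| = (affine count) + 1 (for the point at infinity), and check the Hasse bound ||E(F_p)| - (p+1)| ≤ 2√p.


Affine points = {(0, 3), (0, 8), (1, 4), (1, 7), (4, 3), (4, 8), (7, 3), (7, 8), (9, 0)}; affine count = 9; |E(F_11)| = 10.

Discriminant check: Δ ∝ 4a³ + 27b² = 4·6³ + 27·9² = 4·216 + 27·81 ≡ 4 (mod 11). Nonzero ⇒ E is nonsingular.
For each x ∈ F_11, compute rhs = x³ + 6·x + 9 mod 11, then count y ∈ F_11 with y² ≡ rhs.
  x = 0: rhs = 9, matching y values: 3, 8 (2 points).
  x = 1: rhs = 5, matching y values: 4, 7 (2 points).
  x = 2: rhs = 7, matching y values: none (0 points).
  x = 3: rhs = 10, matching y values: none (0 points).
  x = 4: rhs = 9, matching y values: 3, 8 (2 points).
  x = 5: rhs = 10, matching y values: none (0 points).
  x = 6: rhs = 8, matching y values: none (0 points).
  x = 7: rhs = 9, matching y values: 3, 8 (2 points).
  x = 8: rhs = 8, matching y values: none (0 points).
  x = 9: rhs = 0, matching y values: 0 (1 points).
  x = 10: rhs = 2, matching y values: none (0 points).
Total affine count: 9.
Full point count |E(F_11)| = 9 + 1 = 10.
Hasse bound: |10 − (11+1)| = |-2| = 2 ≤ 2√11 ≈ 6.6332 ✓.


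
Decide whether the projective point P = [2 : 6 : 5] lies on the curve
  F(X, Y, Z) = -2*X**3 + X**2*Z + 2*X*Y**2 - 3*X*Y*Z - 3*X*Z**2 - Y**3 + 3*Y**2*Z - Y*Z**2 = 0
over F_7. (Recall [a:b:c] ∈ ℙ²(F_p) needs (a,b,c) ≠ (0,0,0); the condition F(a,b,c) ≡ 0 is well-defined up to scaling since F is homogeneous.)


F(2,6,5) ≡ 6 (mod 7); P is NOT on the curve.

Evaluate F(2, 6, 5) term-by-term (mod 7).
  -2*X**3 ↦ -2·8·1·1 = -16
  X**2*Z ↦ 1·4·1·5 = 20
  2*X*Y**2 ↦ 2·2·36·1 = 144
  -3*X*Y*Z ↦ -3·2·6·5 = -180
  -3*X*Z**2 ↦ -3·2·1·25 = -150
  -Y**3 ↦ -1·1·216·1 = -216
  3*Y**2*Z ↦ 3·1·36·5 = 540
  -Y*Z**2 ↦ -1·1·6·25 = -150
Sum: F(2, 6, 5) = (-16) + (20) + (144) + (-180) + (-150) + (-216) + (540) + (-150) = -8.
Reducing mod 7: -8 ≡ 6 (mod 7).
Since F(a, b, c) ≡ 6 ≠ 0 (mod 7), P does NOT lie on the curve.


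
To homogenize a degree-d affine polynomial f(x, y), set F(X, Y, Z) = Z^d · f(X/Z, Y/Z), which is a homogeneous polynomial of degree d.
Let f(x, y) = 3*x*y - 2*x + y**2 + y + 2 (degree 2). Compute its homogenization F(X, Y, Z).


F(X, Y, Z) = 3*X*Y - 2*X*Z + Y**2 + Y*Z + 2*Z**2

deg(f) = 2.
Substitute x = X/Z, y = Y/Z into f, then multiply by Z^2.
  monomial 3·x^1·y^1 ↦ 3·X^1·Y^1·Z^0.
  monomial -2·x^1·y^0 ↦ -2·X^1·Y^0·Z^1.
  monomial 1·x^0·y^2 ↦ 1·X^0·Y^2·Z^0.
  monomial 1·x^0·y^1 ↦ 1·X^0·Y^1·Z^1.
  monomial 2·x^0·y^0 ↦ 2·X^0·Y^0·Z^2.
Collecting: F(X, Y, Z) = 3*X*Y - 2*X*Z + Y**2 + Y*Z + 2*Z**2.


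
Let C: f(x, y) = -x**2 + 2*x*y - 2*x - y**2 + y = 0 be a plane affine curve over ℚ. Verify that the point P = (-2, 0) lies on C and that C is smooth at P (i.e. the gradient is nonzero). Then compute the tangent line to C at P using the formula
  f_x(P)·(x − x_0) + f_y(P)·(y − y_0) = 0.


Tangent line at P: 2*x - 3*y + 4 = 0.

Step 1: f(-2, 0) = 0, so P lies on C.
Step 2: partial derivatives
  f_x(x, y) = -2*x + 2*y - 2, f_y(x, y) = 2*x - 2*y + 1.
  f_x(P) = 2, f_y(P) = -3 (gradient nonzero, so P is smooth).
Step 3: tangent line at P: 2·(x − -2) + -3·(y − 0) = 0.
Expanding: 2*x - 3*y + 4 = 0.


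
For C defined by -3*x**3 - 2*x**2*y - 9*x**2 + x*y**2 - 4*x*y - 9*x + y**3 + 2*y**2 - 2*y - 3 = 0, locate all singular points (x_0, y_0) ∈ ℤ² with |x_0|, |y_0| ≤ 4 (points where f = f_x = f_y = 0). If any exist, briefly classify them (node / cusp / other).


Singular points: {(-1, 0)}; classification: cusp.

Compute partial derivatives:
  f_x = -9*x**2 - 4*x*y - 18*x + y**2 - 4*y - 9.
  f_y = -2*x**2 + 2*x*y - 4*x + 3*y**2 + 4*y - 2.
Scan x_0 ∈ {−4, ..., 4}. For each x_0, f_y(x_0, y) is a polynomial in y; find its integer roots y ∈ {−4, ..., 4}, then test f_x and f at those candidates.
  x = -4: f_y(-4, y) = 3*y**2 - 4*y - 18; no integer root y with |y| ≤ 4.
  x = -3: f_y(-3, y) = 3*y**2 - 2*y - 8; vanishes at y ∈ {2}. (-3, 2): f_x = -16 ≠ 0.
  x = -2: f_y(-2, y) = 3*y**2 - 2; no integer root y with |y| ≤ 4.
  x = -1: f_y(-1, y) = 3*y**2 + 2*y; vanishes at y ∈ {0}. (-1, 0): f_x = 0, f = 0 — SINGULAR.
  x = 0: f_y(0, y) = 3*y**2 + 4*y - 2; no integer root y with |y| ≤ 4.
  x = 1: f_y(1, y) = 3*y**2 + 6*y - 8; no integer root y with |y| ≤ 4.
  x = 2: f_y(2, y) = 3*y**2 + 8*y - 18; no integer root y with |y| ≤ 4.
  x = 3: f_y(3, y) = 3*y**2 + 10*y - 32; vanishes at y ∈ {2}. (3, 2): f_x = -172 ≠ 0.
  x = 4: f_y(4, y) = 3*y**2 + 12*y - 50; no integer root y with |y| ≤ 4.
Only singular point on the grid: (-1, 0).
Classify: substitute x = -1 + u, y = 0 + v and expand: f = -3*u**3 - 2*u**2*v + u*v**2 + v**3 + v**2.
No constant or linear terms (consistent with a singular point). Quadratic part: v**2. Cubic part: -3*u**3 - 2*u**2*v + u*v**2 + v**3.
The quadratic part v**2 is a perfect square, so there is a single (double) tangent line v = 0, i.e. y = 0. Restricting the cubic part to that line (v = 0) leaves -3*u**3 ≠ 0, so f is not divisible by v and the branch is v² ≈ 3*u**3 to lowest order — this is a cusp.
Classification: cusp.


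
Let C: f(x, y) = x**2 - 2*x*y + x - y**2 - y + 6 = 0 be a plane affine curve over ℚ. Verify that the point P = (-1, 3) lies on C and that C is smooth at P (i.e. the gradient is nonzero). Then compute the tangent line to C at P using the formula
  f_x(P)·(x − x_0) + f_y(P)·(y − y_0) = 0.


Tangent line at P: -7*x - 5*y + 8 = 0.

Step 1: f(-1, 3) = 0, so P lies on C.
Step 2: partial derivatives
  f_x(x, y) = 2*x - 2*y + 1, f_y(x, y) = -2*x - 2*y - 1.
  f_x(P) = -7, f_y(P) = -5 (gradient nonzero, so P is smooth).
Step 3: tangent line at P: -7·(x − -1) + -5·(y − 3) = 0.
Expanding: -7*x - 5*y + 8 = 0.


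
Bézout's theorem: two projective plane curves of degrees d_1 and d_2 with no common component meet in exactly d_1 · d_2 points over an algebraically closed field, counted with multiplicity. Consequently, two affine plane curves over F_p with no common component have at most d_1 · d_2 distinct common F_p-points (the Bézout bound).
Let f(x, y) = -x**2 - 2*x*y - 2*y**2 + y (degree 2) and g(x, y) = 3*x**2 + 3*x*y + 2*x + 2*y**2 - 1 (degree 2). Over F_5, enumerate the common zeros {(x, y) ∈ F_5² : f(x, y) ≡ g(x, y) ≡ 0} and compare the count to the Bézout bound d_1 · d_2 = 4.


Common zeros: ∅; count = 0; Bézout bound = 4.

deg(f) = 2, deg(g) = 2, so Bézout bound = 4.
Scan x ∈ F_5. For each x, list the y ∈ F_5 with f(x, y) ≡ 0 and those with g(x, y) ≡ 0 (mod 5); the common zeros in that column are the intersection.
  x = 0: f ≡ 0 at y ∈ {0, 3}; g ≡ 0 at y ∈ ∅; common: ∅.
  x = 1: f ≡ 0 at y ∈ ∅; g ≡ 0 at y ∈ ∅; common: ∅.
  x = 2: f ≡ 0 at y ∈ ∅; g ≡ 0 at y ∈ {0, 2}; common: ∅.
  x = 3: f ≡ 0 at y ∈ ∅; g ≡ 0 at y ∈ {4}; common: ∅.
  x = 4: f ≡ 0 at y ∈ {1, 3}; g ≡ 0 at y ∈ {0, 4}; common: ∅.
Collecting: common zeros = ∅, so the count is 0.
Comparison with the Bézout bound: 0 ≤ 4 = deg(f)·deg(g), as expected for curves with no common component (the affine F_5-count falls short of the bound because intersections may lie at infinity, over extension fields, or carry multiplicity).


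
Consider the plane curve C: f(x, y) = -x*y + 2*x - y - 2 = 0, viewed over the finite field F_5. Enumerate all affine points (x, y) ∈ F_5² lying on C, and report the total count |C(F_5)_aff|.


Affine F_5-points: {(0, 3), (1, 0), (2, 4), (3, 1)}; count = 4.

For each of the 25 pairs (x, y) ∈ F_5², evaluate f(x, y) mod 5. Record the zeros.
  x = 0: [0↦3, 1↦2, 2↦1, 3↦0, 4↦4]  zeros at y ∈ {3}
  x = 1: [0↦0, 1↦3, 2↦1, 3↦4, 4↦2]  zeros at y ∈ {0}
  x = 2: [0↦2, 1↦4, 2↦1, 3↦3, 4↦0]  zeros at y ∈ {4}
  x = 3: [0↦4, 1↦0, 2↦1, 3↦2, 4↦3]  zeros at y ∈ {1}
  x = 4: [0↦1, 1↦1, 2↦1, 3↦1, 4↦1]  zeros at y ∈ ∅
Collecting zeros: affine points = {(0, 3), (1, 0), (2, 4), (3, 1)}.
Total count |C(F_5)_aff| = 4.


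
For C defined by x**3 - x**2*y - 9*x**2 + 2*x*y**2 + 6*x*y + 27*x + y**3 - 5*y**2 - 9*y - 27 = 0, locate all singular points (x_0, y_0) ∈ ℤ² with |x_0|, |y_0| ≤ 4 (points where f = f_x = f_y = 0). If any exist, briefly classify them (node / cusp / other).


Singular points: {(3, 0)}; classification: cusp.

Compute partial derivatives:
  f_x = 3*x**2 - 2*x*y - 18*x + 2*y**2 + 6*y + 27.
  f_y = -x**2 + 4*x*y + 6*x + 3*y**2 - 10*y - 9.
Scan x_0 ∈ {−4, ..., 4}. For each x_0, f_y(x_0, y) is a polynomial in y; find its integer roots y ∈ {−4, ..., 4}, then test f_x and f at those candidates.
  x = -4: f_y(-4, y) = 3*y**2 - 26*y - 49; no integer root y with |y| ≤ 4.
  x = -3: f_y(-3, y) = 3*y**2 - 22*y - 36; no integer root y with |y| ≤ 4.
  x = -2: f_y(-2, y) = 3*y**2 - 18*y - 25; no integer root y with |y| ≤ 4.
  x = -1: f_y(-1, y) = 3*y**2 - 14*y - 16; no integer root y with |y| ≤ 4.
  x = 0: f_y(0, y) = 3*y**2 - 10*y - 9; no integer root y with |y| ≤ 4.
  x = 1: f_y(1, y) = 3*y**2 - 6*y - 4; no integer root y with |y| ≤ 4.
  x = 2: f_y(2, y) = 3*y**2 - 2*y - 1; vanishes at y ∈ {1}. (2, 1): f_x = 7 ≠ 0.
  x = 3: f_y(3, y) = 3*y**2 + 2*y; vanishes at y ∈ {0}. (3, 0): f_x = 0, f = 0 — SINGULAR.
  x = 4: f_y(4, y) = 3*y**2 + 6*y - 1; no integer root y with |y| ≤ 4.
Only singular point on the grid: (3, 0).
Classify: substitute x = 3 + u, y = 0 + v and expand: f = u**3 - u**2*v + 2*u*v**2 + v**3 + v**2.
No constant or linear terms (consistent with a singular point). Quadratic part: v**2. Cubic part: u**3 - u**2*v + 2*u*v**2 + v**3.
The quadratic part v**2 is a perfect square, so there is a single (double) tangent line v = 0, i.e. y = 0. Restricting the cubic part to that line (v = 0) leaves u**3 ≠ 0, so f is not divisible by v and the branch is v² ≈ -u**3 to lowest order — this is a cusp.
Classification: cusp.


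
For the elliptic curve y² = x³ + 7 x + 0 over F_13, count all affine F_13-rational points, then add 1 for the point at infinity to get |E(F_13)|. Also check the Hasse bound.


Affine points = {(0, 0), (2, 3), (2, 10), (3, 3), (3, 10), (4, 1), (4, 12), (5, 2), (5, 11), (8, 3), (8, 10), (9, 5), (9, 8), (10, 2), (10, 11), (11, 2), (11, 11)}; affine count = 17; |E(F_13)| = 18.

Discriminant check: Δ ∝ 4a³ + 27b² = 4·7³ + 27·0² = 4·343 + 27·0 ≡ 7 (mod 13). Nonzero ⇒ E is nonsingular.
For each x ∈ F_13, compute rhs = x³ + 7·x + 0 mod 13, then count y ∈ F_13 with y² ≡ rhs.
  x = 0: rhs = 0, matching y values: 0 (1 points).
  x = 1: rhs = 8, matching y values: none (0 points).
  x = 2: rhs = 9, matching y values: 3, 10 (2 points).
  x = 3: rhs = 9, matching y values: 3, 10 (2 points).
  x = 4: rhs = 1, matching y values: 1, 12 (2 points).
  x = 5: rhs = 4, matching y values: 2, 11 (2 points).
  x = 6: rhs = 11, matching y values: none (0 points).
  x = 7: rhs = 2, matching y values: none (0 points).
  x = 8: rhs = 9, matching y values: 3, 10 (2 points).
  x = 9: rhs = 12, matching y values: 5, 8 (2 points).
  x = 10: rhs = 4, matching y values: 2, 11 (2 points).
  x = 11: rhs = 4, matching y values: 2, 11 (2 points).
  x = 12: rhs = 5, matching y values: none (0 points).
Total affine count: 17.
Full point count |E(F_13)| = 17 + 1 = 18.
Hasse bound: |18 − (13+1)| = |4| = 4 ≤ 2√13 ≈ 7.2111 ✓.


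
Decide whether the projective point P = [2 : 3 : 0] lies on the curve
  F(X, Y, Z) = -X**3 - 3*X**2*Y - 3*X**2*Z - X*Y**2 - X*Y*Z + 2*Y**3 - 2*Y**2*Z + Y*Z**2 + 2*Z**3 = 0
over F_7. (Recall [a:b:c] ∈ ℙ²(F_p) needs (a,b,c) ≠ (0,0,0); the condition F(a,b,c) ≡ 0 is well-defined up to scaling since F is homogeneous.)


F(2,3,0) ≡ 6 (mod 7); P is NOT on the curve.

Evaluate F(2, 3, 0) term-by-term (mod 7).
  -X**3 ↦ -1·8·1·1 = -8
  -3*X**2*Y ↦ -3·4·3·1 = -36
  -3*X**2*Z ↦ -3·4·1·0 = 0
  -X*Y**2 ↦ -1·2·9·1 = -18
  -X*Y*Z ↦ -1·2·3·0 = 0
  2*Y**3 ↦ 2·1·27·1 = 54
  -2*Y**2*Z ↦ -2·1·9·0 = 0
  Y*Z**2 ↦ 1·1·3·0 = 0
  2*Z**3 ↦ 2·1·1·0 = 0
Sum: F(2, 3, 0) = (-8) + (-36) + (0) + (-18) + (0) + (54) + (0) + (0) + (0) = -8.
Reducing mod 7: -8 ≡ 6 (mod 7).
Since F(a, b, c) ≡ 6 ≠ 0 (mod 7), P does NOT lie on the curve.


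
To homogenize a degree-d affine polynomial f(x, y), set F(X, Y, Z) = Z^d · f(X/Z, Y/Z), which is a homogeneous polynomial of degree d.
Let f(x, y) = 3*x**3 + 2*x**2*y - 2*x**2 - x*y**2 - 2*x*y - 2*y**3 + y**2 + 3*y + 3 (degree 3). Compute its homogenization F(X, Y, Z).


F(X, Y, Z) = 3*X**3 + 2*X**2*Y - 2*X**2*Z - X*Y**2 - 2*X*Y*Z - 2*Y**3 + Y**2*Z + 3*Y*Z**2 + 3*Z**3

deg(f) = 3.
Substitute x = X/Z, y = Y/Z into f, then multiply by Z^3.
  monomial 3·x^3·y^0 ↦ 3·X^3·Y^0·Z^0.
  monomial 2·x^2·y^1 ↦ 2·X^2·Y^1·Z^0.
  monomial -2·x^2·y^0 ↦ -2·X^2·Y^0·Z^1.
  monomial -1·x^1·y^2 ↦ -1·X^1·Y^2·Z^0.
  monomial -2·x^1·y^1 ↦ -2·X^1·Y^1·Z^1.
  monomial -2·x^0·y^3 ↦ -2·X^0·Y^3·Z^0.
  monomial 1·x^0·y^2 ↦ 1·X^0·Y^2·Z^1.
  monomial 3·x^0·y^1 ↦ 3·X^0·Y^1·Z^2.
  monomial 3·x^0·y^0 ↦ 3·X^0·Y^0·Z^3.
Collecting: F(X, Y, Z) = 3*X**3 + 2*X**2*Y - 2*X**2*Z - X*Y**2 - 2*X*Y*Z - 2*Y**3 + Y**2*Z + 3*Y*Z**2 + 3*Z**3.


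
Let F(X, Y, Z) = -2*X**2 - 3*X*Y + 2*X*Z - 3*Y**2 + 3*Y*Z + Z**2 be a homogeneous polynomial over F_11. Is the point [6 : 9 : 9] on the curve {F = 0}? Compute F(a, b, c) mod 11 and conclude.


F(6,9,9) ≡ 10 (mod 11); P is NOT on the curve.

Evaluate F(6, 9, 9) term-by-term (mod 11).
  -2*X**2 ↦ -2·36·1·1 = -72
  -3*X*Y ↦ -3·6·9·1 = -162
  2*X*Z ↦ 2·6·1·9 = 108
  -3*Y**2 ↦ -3·1·81·1 = -243
  3*Y*Z ↦ 3·1·9·9 = 243
  Z**2 ↦ 1·1·1·81 = 81
Sum: F(6, 9, 9) = (-72) + (-162) + (108) + (-243) + (243) + (81) = -45.
Reducing mod 11: -45 ≡ 10 (mod 11).
Since F(a, b, c) ≡ 10 ≠ 0 (mod 11), P does NOT lie on the curve.


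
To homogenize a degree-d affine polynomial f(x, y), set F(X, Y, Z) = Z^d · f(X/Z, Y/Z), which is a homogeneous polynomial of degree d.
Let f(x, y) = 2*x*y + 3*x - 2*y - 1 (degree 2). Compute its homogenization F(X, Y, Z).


F(X, Y, Z) = 2*X*Y + 3*X*Z - 2*Y*Z - Z**2

deg(f) = 2.
Substitute x = X/Z, y = Y/Z into f, then multiply by Z^2.
  monomial 2·x^1·y^1 ↦ 2·X^1·Y^1·Z^0.
  monomial 3·x^1·y^0 ↦ 3·X^1·Y^0·Z^1.
  monomial -2·x^0·y^1 ↦ -2·X^0·Y^1·Z^1.
  monomial -1·x^0·y^0 ↦ -1·X^0·Y^0·Z^2.
Collecting: F(X, Y, Z) = 2*X*Y + 3*X*Z - 2*Y*Z - Z**2.


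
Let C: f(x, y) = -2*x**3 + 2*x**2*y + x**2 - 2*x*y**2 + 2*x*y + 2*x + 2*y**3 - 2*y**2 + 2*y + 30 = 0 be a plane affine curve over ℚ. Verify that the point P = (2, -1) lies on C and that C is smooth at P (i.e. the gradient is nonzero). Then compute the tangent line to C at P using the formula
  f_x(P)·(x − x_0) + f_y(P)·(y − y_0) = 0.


Tangent line at P: -30*x + 32*y + 92 = 0.

Step 1: f(2, -1) = 0, so P lies on C.
Step 2: partial derivatives
  f_x(x, y) = -6*x**2 + 4*x*y + 2*x - 2*y**2 + 2*y + 2, f_y(x, y) = 2*x**2 - 4*x*y + 2*x + 6*y**2 - 4*y + 2.
  f_x(P) = -30, f_y(P) = 32 (gradient nonzero, so P is smooth).
Step 3: tangent line at P: -30·(x − 2) + 32·(y − -1) = 0.
Expanding: -30*x + 32*y + 92 = 0.


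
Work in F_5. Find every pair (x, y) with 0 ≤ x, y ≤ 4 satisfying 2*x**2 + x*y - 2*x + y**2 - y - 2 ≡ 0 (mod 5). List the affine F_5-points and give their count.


Affine F_5-points: {(0, 2), (0, 4), (3, 0), (3, 3), (4, 3), (4, 4)}; count = 6.

For each of the 25 pairs (x, y) ∈ F_5², evaluate f(x, y) mod 5. Record the zeros.
  x = 0: [0↦3, 1↦3, 2↦0, 3↦4, 4↦0]  zeros at y ∈ {2, 4}
  x = 1: [0↦3, 1↦4, 2↦2, 3↦2, 4↦4]  zeros at y ∈ ∅
  x = 2: [0↦2, 1↦4, 2↦3, 3↦4, 4↦2]  zeros at y ∈ ∅
  x = 3: [0↦0, 1↦3, 2↦3, 3↦0, 4↦4]  zeros at y ∈ {0, 3}
  x = 4: [0↦2, 1↦1, 2↦2, 3↦0, 4↦0]  zeros at y ∈ {3, 4}
Collecting zeros: affine points = {(0, 2), (0, 4), (3, 0), (3, 3), (4, 3), (4, 4)}.
Total count |C(F_5)_aff| = 6.


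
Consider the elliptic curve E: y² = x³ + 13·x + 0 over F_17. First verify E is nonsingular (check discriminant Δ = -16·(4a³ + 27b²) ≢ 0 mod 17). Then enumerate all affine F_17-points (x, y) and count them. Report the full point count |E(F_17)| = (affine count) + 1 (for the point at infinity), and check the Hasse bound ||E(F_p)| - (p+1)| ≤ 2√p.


Affine points = {(0, 0), (2, 0), (3, 7), (3, 10), (7, 3), (7, 14), (8, 2), (8, 15), (9, 8), (9, 9), (10, 5), (10, 12), (14, 6), (14, 11), (15, 0)}; affine count = 15; |E(F_17)| = 16.

Discriminant check: Δ ∝ 4a³ + 27b² = 4·13³ + 27·0² = 4·2197 + 27·0 ≡ 16 (mod 17). Nonzero ⇒ E is nonsingular.
For each x ∈ F_17, compute rhs = x³ + 13·x + 0 mod 17, then count y ∈ F_17 with y² ≡ rhs.
  x = 0: rhs = 0, matching y values: 0 (1 points).
  x = 1: rhs = 14, matching y values: none (0 points).
  x = 2: rhs = 0, matching y values: 0 (1 points).
  x = 3: rhs = 15, matching y values: 7, 10 (2 points).
  x = 4: rhs = 14, matching y values: none (0 points).
  x = 5: rhs = 3, matching y values: none (0 points).
  x = 6: rhs = 5, matching y values: none (0 points).
  x = 7: rhs = 9, matching y values: 3, 14 (2 points).
  x = 8: rhs = 4, matching y values: 2, 15 (2 points).
  x = 9: rhs = 13, matching y values: 8, 9 (2 points).
  x = 10: rhs = 8, matching y values: 5, 12 (2 points).
  x = 11: rhs = 12, matching y values: none (0 points).
  x = 12: rhs = 14, matching y values: none (0 points).
  x = 13: rhs = 3, matching y values: none (0 points).
  x = 14: rhs = 2, matching y values: 6, 11 (2 points).
  x = 15: rhs = 0, matching y values: 0 (1 points).
  x = 16: rhs = 3, matching y values: none (0 points).
Total affine count: 15.
Full point count |E(F_17)| = 15 + 1 = 16.
Hasse bound: |16 − (17+1)| = |-2| = 2 ≤ 2√17 ≈ 8.2462 ✓.


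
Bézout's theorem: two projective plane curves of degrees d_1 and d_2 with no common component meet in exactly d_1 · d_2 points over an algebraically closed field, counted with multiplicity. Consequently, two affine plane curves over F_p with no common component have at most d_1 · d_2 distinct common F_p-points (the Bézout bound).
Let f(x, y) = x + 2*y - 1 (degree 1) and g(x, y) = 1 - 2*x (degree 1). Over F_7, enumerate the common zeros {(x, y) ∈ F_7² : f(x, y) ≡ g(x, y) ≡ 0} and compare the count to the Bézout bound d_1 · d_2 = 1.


Common zeros: {(4, 2)}; count = 1; Bézout bound = 1.

deg(f) = 1, deg(g) = 1, so Bézout bound = 1.
Scan x ∈ F_7. For each x, list the y ∈ F_7 with f(x, y) ≡ 0 and those with g(x, y) ≡ 0 (mod 7); the common zeros in that column are the intersection.
  x = 0: f ≡ 0 at y ∈ {4}; g ≡ 0 at y ∈ ∅; common: ∅.
  x = 1: f ≡ 0 at y ∈ {0}; g ≡ 0 at y ∈ ∅; common: ∅.
  x = 2: f ≡ 0 at y ∈ {3}; g ≡ 0 at y ∈ ∅; common: ∅.
  x = 3: f ≡ 0 at y ∈ {6}; g ≡ 0 at y ∈ ∅; common: ∅.
  x = 4: f ≡ 0 at y ∈ {2}; g ≡ 0 at y ∈ {0, 1, 2, 3, 4, 5, 6}; common: {2}.
  x = 5: f ≡ 0 at y ∈ {5}; g ≡ 0 at y ∈ ∅; common: ∅.
  x = 6: f ≡ 0 at y ∈ {1}; g ≡ 0 at y ∈ ∅; common: ∅.
Collecting: common zeros = {(4, 2)}, so the count is 1.
Comparison with the Bézout bound: 1 ≤ 1 = deg(f)·deg(g), as expected for curves with no common component (the bound is attained).


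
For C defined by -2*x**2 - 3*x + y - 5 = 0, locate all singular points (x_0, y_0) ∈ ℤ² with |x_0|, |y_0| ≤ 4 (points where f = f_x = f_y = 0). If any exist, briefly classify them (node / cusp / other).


No singular points in the scanned grid; C is smooth there.

Compute partial derivatives:
  f_x = -4*x - 3.
  f_y = 1.
f_y = 1 is a nonzero constant, so f_y never vanishes: no point (x, y) can satisfy f = f_x = f_y = 0. In particular no (x, y) ∈ {−4, ..., 4}² is singular; the curve is smooth.


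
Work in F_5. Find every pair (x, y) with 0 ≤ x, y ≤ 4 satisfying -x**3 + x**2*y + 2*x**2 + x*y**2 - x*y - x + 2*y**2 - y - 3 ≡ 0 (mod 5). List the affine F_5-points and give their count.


Affine F_5-points: {(0, 4), (2, 0), (2, 1), (3, 0), (3, 1), (3, 2), (3, 3), (3, 4)}; count = 8.

For each of the 25 pairs (x, y) ∈ F_5², evaluate f(x, y) mod 5. Record the zeros.
  x = 0: [0↦2, 1↦3, 2↦3, 3↦2, 4↦0]  zeros at y ∈ {4}
  x = 1: [0↦2, 1↦4, 2↦2, 3↦1, 4↦1]  zeros at y ∈ ∅
  x = 2: [0↦0, 1↦0, 2↦3, 3↦4, 4↦3]  zeros at y ∈ {0, 1}
  x = 3: [0↦0, 1↦0, 2↦0, 3↦0, 4↦0]  zeros at y ∈ {0, 1, 2, 3, 4}
  x = 4: [0↦1, 1↦3, 2↦2, 3↦3, 4↦1]  zeros at y ∈ ∅
Collecting zeros: affine points = {(0, 4), (2, 0), (2, 1), (3, 0), (3, 1), (3, 2), (3, 3), (3, 4)}.
Total count |C(F_5)_aff| = 8.


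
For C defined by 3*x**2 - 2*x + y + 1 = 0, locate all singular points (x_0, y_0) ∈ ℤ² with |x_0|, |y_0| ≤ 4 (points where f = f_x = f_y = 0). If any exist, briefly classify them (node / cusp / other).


No singular points in the scanned grid; C is smooth there.

Compute partial derivatives:
  f_x = 6*x - 2.
  f_y = 1.
f_y = 1 is a nonzero constant, so f_y never vanishes: no point (x, y) can satisfy f = f_x = f_y = 0. In particular no (x, y) ∈ {−4, ..., 4}² is singular; the curve is smooth.


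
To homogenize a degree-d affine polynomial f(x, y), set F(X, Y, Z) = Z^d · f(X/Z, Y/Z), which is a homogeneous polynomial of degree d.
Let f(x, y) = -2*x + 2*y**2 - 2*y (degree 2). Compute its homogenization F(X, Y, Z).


F(X, Y, Z) = -2*X*Z + 2*Y**2 - 2*Y*Z

deg(f) = 2.
Substitute x = X/Z, y = Y/Z into f, then multiply by Z^2.
  monomial -2·x^1·y^0 ↦ -2·X^1·Y^0·Z^1.
  monomial 2·x^0·y^2 ↦ 2·X^0·Y^2·Z^0.
  monomial -2·x^0·y^1 ↦ -2·X^0·Y^1·Z^1.
Collecting: F(X, Y, Z) = -2*X*Z + 2*Y**2 - 2*Y*Z.


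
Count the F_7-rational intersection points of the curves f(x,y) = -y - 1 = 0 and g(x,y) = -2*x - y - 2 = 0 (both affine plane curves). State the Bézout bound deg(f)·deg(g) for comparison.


Common zeros: {(3, 6)}; count = 1; Bézout bound = 1.

deg(f) = 1, deg(g) = 1, so Bézout bound = 1.
Scan x ∈ F_7. For each x, list the y ∈ F_7 with f(x, y) ≡ 0 and those with g(x, y) ≡ 0 (mod 7); the common zeros in that column are the intersection.
  x = 0: f ≡ 0 at y ∈ {6}; g ≡ 0 at y ∈ {5}; common: ∅.
  x = 1: f ≡ 0 at y ∈ {6}; g ≡ 0 at y ∈ {3}; common: ∅.
  x = 2: f ≡ 0 at y ∈ {6}; g ≡ 0 at y ∈ {1}; common: ∅.
  x = 3: f ≡ 0 at y ∈ {6}; g ≡ 0 at y ∈ {6}; common: {6}.
  x = 4: f ≡ 0 at y ∈ {6}; g ≡ 0 at y ∈ {4}; common: ∅.
  x = 5: f ≡ 0 at y ∈ {6}; g ≡ 0 at y ∈ {2}; common: ∅.
  x = 6: f ≡ 0 at y ∈ {6}; g ≡ 0 at y ∈ {0}; common: ∅.
Collecting: common zeros = {(3, 6)}, so the count is 1.
Comparison with the Bézout bound: 1 ≤ 1 = deg(f)·deg(g), as expected for curves with no common component (the bound is attained).


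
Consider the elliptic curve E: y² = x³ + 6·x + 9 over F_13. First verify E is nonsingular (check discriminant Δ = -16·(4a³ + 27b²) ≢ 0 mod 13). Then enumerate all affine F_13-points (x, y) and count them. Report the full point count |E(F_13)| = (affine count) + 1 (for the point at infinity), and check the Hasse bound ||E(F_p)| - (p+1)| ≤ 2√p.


Affine points = {(0, 3), (0, 10), (1, 4), (1, 9), (2, 4), (2, 9), (6, 1), (6, 12), (7, 2), (7, 11), (8, 6), (8, 7), (9, 5), (9, 8), (10, 4), (10, 9)}; affine count = 16; |E(F_13)| = 17.

Discriminant check: Δ ∝ 4a³ + 27b² = 4·6³ + 27·9² = 4·216 + 27·81 ≡ 9 (mod 13). Nonzero ⇒ E is nonsingular.
For each x ∈ F_13, compute rhs = x³ + 6·x + 9 mod 13, then count y ∈ F_13 with y² ≡ rhs.
  x = 0: rhs = 9, matching y values: 3, 10 (2 points).
  x = 1: rhs = 3, matching y values: 4, 9 (2 points).
  x = 2: rhs = 3, matching y values: 4, 9 (2 points).
  x = 3: rhs = 2, matching y values: none (0 points).
  x = 4: rhs = 6, matching y values: none (0 points).
  x = 5: rhs = 8, matching y values: none (0 points).
  x = 6: rhs = 1, matching y values: 1, 12 (2 points).
  x = 7: rhs = 4, matching y values: 2, 11 (2 points).
  x = 8: rhs = 10, matching y values: 6, 7 (2 points).
  x = 9: rhs = 12, matching y values: 5, 8 (2 points).
  x = 10: rhs = 3, matching y values: 4, 9 (2 points).
  x = 11: rhs = 2, matching y values: none (0 points).
  x = 12: rhs = 2, matching y values: none (0 points).
Total affine count: 16.
Full point count |E(F_13)| = 16 + 1 = 17.
Hasse bound: |17 − (13+1)| = |3| = 3 ≤ 2√13 ≈ 7.2111 ✓.


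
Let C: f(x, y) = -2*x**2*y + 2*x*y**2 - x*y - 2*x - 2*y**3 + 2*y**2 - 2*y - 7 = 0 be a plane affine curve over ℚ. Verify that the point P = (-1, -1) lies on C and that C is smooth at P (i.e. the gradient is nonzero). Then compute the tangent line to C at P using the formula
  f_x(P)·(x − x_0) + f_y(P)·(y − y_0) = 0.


Tangent line at P: -3*x - 9*y - 12 = 0.

Step 1: f(-1, -1) = 0, so P lies on C.
Step 2: partial derivatives
  f_x(x, y) = -4*x*y + 2*y**2 - y - 2, f_y(x, y) = -2*x**2 + 4*x*y - x - 6*y**2 + 4*y - 2.
  f_x(P) = -3, f_y(P) = -9 (gradient nonzero, so P is smooth).
Step 3: tangent line at P: -3·(x − -1) + -9·(y − -1) = 0.
Expanding: -3*x - 9*y - 12 = 0.


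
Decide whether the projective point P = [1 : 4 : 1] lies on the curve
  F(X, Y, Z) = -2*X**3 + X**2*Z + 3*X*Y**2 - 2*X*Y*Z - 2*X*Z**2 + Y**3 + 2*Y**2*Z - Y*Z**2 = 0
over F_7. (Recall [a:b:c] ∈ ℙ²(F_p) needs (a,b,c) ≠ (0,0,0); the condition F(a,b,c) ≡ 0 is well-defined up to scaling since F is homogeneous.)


F(1,4,1) ≡ 3 (mod 7); P is NOT on the curve.

Evaluate F(1, 4, 1) term-by-term (mod 7).
  -2*X**3 ↦ -2·1·1·1 = -2
  X**2*Z ↦ 1·1·1·1 = 1
  3*X*Y**2 ↦ 3·1·16·1 = 48
  -2*X*Y*Z ↦ -2·1·4·1 = -8
  -2*X*Z**2 ↦ -2·1·1·1 = -2
  Y**3 ↦ 1·1·64·1 = 64
  2*Y**2*Z ↦ 2·1·16·1 = 32
  -Y*Z**2 ↦ -1·1·4·1 = -4
Sum: F(1, 4, 1) = (-2) + (1) + (48) + (-8) + (-2) + (64) + (32) + (-4) = 129.
Reducing mod 7: 129 ≡ 3 (mod 7).
Since F(a, b, c) ≡ 3 ≠ 0 (mod 7), P does NOT lie on the curve.


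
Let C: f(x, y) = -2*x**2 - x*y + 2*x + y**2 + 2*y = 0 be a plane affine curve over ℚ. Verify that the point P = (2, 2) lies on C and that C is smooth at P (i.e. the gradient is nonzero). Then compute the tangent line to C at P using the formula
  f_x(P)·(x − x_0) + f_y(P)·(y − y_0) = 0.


Tangent line at P: -8*x + 4*y + 8 = 0.

Step 1: f(2, 2) = 0, so P lies on C.
Step 2: partial derivatives
  f_x(x, y) = -4*x - y + 2, f_y(x, y) = -x + 2*y + 2.
  f_x(P) = -8, f_y(P) = 4 (gradient nonzero, so P is smooth).
Step 3: tangent line at P: -8·(x − 2) + 4·(y − 2) = 0.
Expanding: -8*x + 4*y + 8 = 0.


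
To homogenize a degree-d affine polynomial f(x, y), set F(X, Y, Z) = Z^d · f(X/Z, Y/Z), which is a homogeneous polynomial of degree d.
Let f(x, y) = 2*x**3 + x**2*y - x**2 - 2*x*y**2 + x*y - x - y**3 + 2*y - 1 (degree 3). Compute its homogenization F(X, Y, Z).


F(X, Y, Z) = 2*X**3 + X**2*Y - X**2*Z - 2*X*Y**2 + X*Y*Z - X*Z**2 - Y**3 + 2*Y*Z**2 - Z**3

deg(f) = 3.
Substitute x = X/Z, y = Y/Z into f, then multiply by Z^3.
  monomial 2·x^3·y^0 ↦ 2·X^3·Y^0·Z^0.
  monomial 1·x^2·y^1 ↦ 1·X^2·Y^1·Z^0.
  monomial -1·x^2·y^0 ↦ -1·X^2·Y^0·Z^1.
  monomial -2·x^1·y^2 ↦ -2·X^1·Y^2·Z^0.
  monomial 1·x^1·y^1 ↦ 1·X^1·Y^1·Z^1.
  monomial -1·x^1·y^0 ↦ -1·X^1·Y^0·Z^2.
  monomial -1·x^0·y^3 ↦ -1·X^0·Y^3·Z^0.
  monomial 2·x^0·y^1 ↦ 2·X^0·Y^1·Z^2.
  monomial -1·x^0·y^0 ↦ -1·X^0·Y^0·Z^3.
Collecting: F(X, Y, Z) = 2*X**3 + X**2*Y - X**2*Z - 2*X*Y**2 + X*Y*Z - X*Z**2 - Y**3 + 2*Y*Z**2 - Z**3.


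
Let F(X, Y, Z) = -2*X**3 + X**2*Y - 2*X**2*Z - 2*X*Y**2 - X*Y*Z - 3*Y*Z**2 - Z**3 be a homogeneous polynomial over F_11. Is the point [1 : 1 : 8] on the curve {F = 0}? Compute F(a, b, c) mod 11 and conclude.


F(1,1,8) ≡ 6 (mod 11); P is NOT on the curve.

Evaluate F(1, 1, 8) term-by-term (mod 11).
  -2*X**3 ↦ -2·1·1·1 = -2
  X**2*Y ↦ 1·1·1·1 = 1
  -2*X**2*Z ↦ -2·1·1·8 = -16
  -2*X*Y**2 ↦ -2·1·1·1 = -2
  -X*Y*Z ↦ -1·1·1·8 = -8
  -3*Y*Z**2 ↦ -3·1·1·64 = -192
  -Z**3 ↦ -1·1·1·512 = -512
Sum: F(1, 1, 8) = (-2) + (1) + (-16) + (-2) + (-8) + (-192) + (-512) = -731.
Reducing mod 11: -731 ≡ 6 (mod 11).
Since F(a, b, c) ≡ 6 ≠ 0 (mod 11), P does NOT lie on the curve.


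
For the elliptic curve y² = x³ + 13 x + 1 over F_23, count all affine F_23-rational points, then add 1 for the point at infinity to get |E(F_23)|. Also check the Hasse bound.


Affine points = {(0, 1), (0, 22), (2, 9), (2, 14), (4, 5), (4, 18), (10, 2), (10, 21), (11, 7), (11, 16), (14, 11), (14, 12), (15, 11), (15, 12), (16, 2), (16, 21), (17, 11), (17, 12), (18, 8), (18, 15), (19, 0), (20, 2), (20, 21), (21, 6), (21, 17)}; affine count = 25; |E(F_23)| = 26.

Discriminant check: Δ ∝ 4a³ + 27b² = 4·13³ + 27·1² = 4·2197 + 27·1 ≡ 6 (mod 23). Nonzero ⇒ E is nonsingular.
For each x ∈ F_23, compute rhs = x³ + 13·x + 1 mod 23, then count y ∈ F_23 with y² ≡ rhs.
  x = 0: rhs = 1, matching y values: 1, 22 (2 points).
  x = 1: rhs = 15, matching y values: none (0 points).
  x = 2: rhs = 12, matching y values: 9, 14 (2 points).
  x = 3: rhs = 21, matching y values: none (0 points).
  x = 4: rhs = 2, matching y values: 5, 18 (2 points).
  x = 5: rhs = 7, matching y values: none (0 points).
  x = 6: rhs = 19, matching y values: none (0 points).
  x = 7: rhs = 21, matching y values: none (0 points).
  x = 8: rhs = 19, matching y values: none (0 points).
  x = 9: rhs = 19, matching y values: none (0 points).
  x = 10: rhs = 4, matching y values: 2, 21 (2 points).
  x = 11: rhs = 3, matching y values: 7, 16 (2 points).
  x = 12: rhs = 22, matching y values: none (0 points).
  x = 13: rhs = 21, matching y values: none (0 points).
  x = 14: rhs = 6, matching y values: 11, 12 (2 points).
  x = 15: rhs = 6, matching y values: 11, 12 (2 points).
  x = 16: rhs = 4, matching y values: 2, 21 (2 points).
  x = 17: rhs = 6, matching y values: 11, 12 (2 points).
  x = 18: rhs = 18, matching y values: 8, 15 (2 points).
  x = 19: rhs = 0, matching y values: 0 (1 points).
  x = 20: rhs = 4, matching y values: 2, 21 (2 points).
  x = 21: rhs = 13, matching y values: 6, 17 (2 points).
  x = 22: rhs = 10, matching y values: none (0 points).
Total affine count: 25.
Full point count |E(F_23)| = 25 + 1 = 26.
Hasse bound: |26 − (23+1)| = |2| = 2 ≤ 2√23 ≈ 9.5917 ✓.


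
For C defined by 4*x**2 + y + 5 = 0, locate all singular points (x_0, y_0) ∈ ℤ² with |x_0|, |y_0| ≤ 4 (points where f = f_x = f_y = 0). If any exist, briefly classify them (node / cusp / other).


No singular points in the scanned grid; C is smooth there.

Compute partial derivatives:
  f_x = 8*x.
  f_y = 1.
f_y = 1 is a nonzero constant, so f_y never vanishes: no point (x, y) can satisfy f = f_x = f_y = 0. In particular no (x, y) ∈ {−4, ..., 4}² is singular; the curve is smooth.


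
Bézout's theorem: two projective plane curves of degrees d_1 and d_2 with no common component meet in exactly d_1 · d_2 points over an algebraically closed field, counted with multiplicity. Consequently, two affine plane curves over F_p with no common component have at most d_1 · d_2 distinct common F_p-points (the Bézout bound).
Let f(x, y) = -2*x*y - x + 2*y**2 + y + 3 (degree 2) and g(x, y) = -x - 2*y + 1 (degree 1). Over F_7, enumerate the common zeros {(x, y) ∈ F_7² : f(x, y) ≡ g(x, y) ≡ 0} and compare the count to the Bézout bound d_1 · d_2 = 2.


Common zeros: {(3, 6), (4, 2)}; count = 2; Bézout bound = 2.

deg(f) = 2, deg(g) = 1, so Bézout bound = 2.
Scan x ∈ F_7. For each x, list the y ∈ F_7 with f(x, y) ≡ 0 and those with g(x, y) ≡ 0 (mod 7); the common zeros in that column are the intersection.
  x = 0: f ≡ 0 at y ∈ ∅; g ≡ 0 at y ∈ {4}; common: ∅.
  x = 1: f ≡ 0 at y ∈ ∅; g ≡ 0 at y ∈ {0}; common: ∅.
  x = 2: f ≡ 0 at y ∈ {1, 4}; g ≡ 0 at y ∈ {3}; common: ∅.
  x = 3: f ≡ 0 at y ∈ {0, 6}; g ≡ 0 at y ∈ {6}; common: {6}.
  x = 4: f ≡ 0 at y ∈ {2, 5}; g ≡ 0 at y ∈ {2}; common: {2}.
  x = 5: f ≡ 0 at y ∈ ∅; g ≡ 0 at y ∈ {5}; common: ∅.
  x = 6: f ≡ 0 at y ∈ ∅; g ≡ 0 at y ∈ {1}; common: ∅.
Collecting: common zeros = {(3, 6), (4, 2)}, so the count is 2.
Comparison with the Bézout bound: 2 ≤ 2 = deg(f)·deg(g), as expected for curves with no common component (the bound is attained).


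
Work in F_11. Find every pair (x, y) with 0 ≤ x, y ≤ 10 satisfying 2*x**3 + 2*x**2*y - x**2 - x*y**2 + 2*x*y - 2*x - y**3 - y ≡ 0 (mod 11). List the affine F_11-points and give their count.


Affine F_11-points: {(0, 0), (1, 1), (2, 4), (3, 9), (4, 4), (4, 6), (4, 8), (7, 1), (7, 4), (7, 10), (8, 1), (8, 6), (8, 7), (10, 3), (10, 6)}; count = 15.

For each of the 121 pairs (x, y) ∈ F_11², evaluate f(x, y) mod 11. Record the zeros.
  x = 0: [0↦0, 1↦9, 2↦1, 3↦3, 4↦9, 5↦2, 6↦9, 7↦2, 8↦8, 9↦10, 10↦2]  zeros at y ∈ {0}
  x = 1: [0↦10, 1↦0, 2↦4, 3↦5, 4↦8, 5↦7, 6↦7, 7↦2, 8↦8, 9↦8, 10↦7]  zeros at y ∈ {1}
  x = 2: [0↦8, 1↦5, 2↦3, 3↦7, 4↦0, 5↦9, 6↦6, 7↦7, 8↦6, 9↦8, 10↦7]  zeros at y ∈ {4}
  x = 3: [0↦6, 1↦3, 2↦10, 3↦10, 4↦8, 5↦9, 6↦7, 7↦7, 8↦3, 9↦0, 10↦3]  zeros at y ∈ {9}
  x = 4: [0↦5, 1↦6, 2↦4, 3↦4, 4↦0, 5↦8, 6↦0, 7↦3, 8↦0, 9↦7, 10↦7]  zeros at y ∈ {4, 6, 8}
  x = 5: [0↦6, 1↦4, 2↦8, 3↦1, 4↦10, 5↦7, 6↦8, 7↦7, 8↦9, 9↦8, 10↦9]  zeros at y ∈ ∅
  x = 6: [0↦10, 1↦9, 2↦1, 3↦2, 4↦6, 5↦7, 6↦10, 7↦9, 8↦9, 9↦4, 10↦10]  zeros at y ∈ ∅
  x = 7: [0↦7, 1↦0, 2↦6, 3↦8, 4↦0, 5↦9, 6↦7, 7↦10, 8↦1, 9↦7, 10↦0]  zeros at y ∈ {1, 4, 10}
  x = 8: [0↦9, 1↦0, 2↦2, 3↦9, 4↦4, 5↦3, 6↦0, 7↦0, 8↦8, 9↦7, 10↦2]  zeros at y ∈ {1, 6, 7}
  x = 9: [0↦6, 1↦10, 2↦1, 3↦6, 4↦8, 5↦1, 6↦1, 7↦2, 8↦9, 9↦5, 10↦6]  zeros at y ∈ ∅
  x = 10: [0↦10, 1↦9, 2↦4, 3↦0, 4↦2, 5↦4, 6↦0, 7↦6, 8↦5, 9↦2, 10↦2]  zeros at y ∈ {3, 6}
Collecting zeros: affine points = {(0, 0), (1, 1), (2, 4), (3, 9), (4, 4), (4, 6), (4, 8), (7, 1), (7, 4), (7, 10), (8, 1), (8, 6), (8, 7), (10, 3), (10, 6)}.
Total count |C(F_11)_aff| = 15.


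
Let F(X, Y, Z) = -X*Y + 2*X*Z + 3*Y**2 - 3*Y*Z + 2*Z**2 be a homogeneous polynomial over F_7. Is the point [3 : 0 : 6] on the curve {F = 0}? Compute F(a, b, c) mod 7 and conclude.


F(3,0,6) ≡ 3 (mod 7); P is NOT on the curve.

Evaluate F(3, 0, 6) term-by-term (mod 7).
  -X*Y ↦ -1·3·0·1 = 0
  2*X*Z ↦ 2·3·1·6 = 36
  3*Y**2 ↦ 3·1·0·1 = 0
  -3*Y*Z ↦ -3·1·0·6 = 0
  2*Z**2 ↦ 2·1·1·36 = 72
Sum: F(3, 0, 6) = (0) + (36) + (0) + (0) + (72) = 108.
Reducing mod 7: 108 ≡ 3 (mod 7).
Since F(a, b, c) ≡ 3 ≠ 0 (mod 7), P does NOT lie on the curve.


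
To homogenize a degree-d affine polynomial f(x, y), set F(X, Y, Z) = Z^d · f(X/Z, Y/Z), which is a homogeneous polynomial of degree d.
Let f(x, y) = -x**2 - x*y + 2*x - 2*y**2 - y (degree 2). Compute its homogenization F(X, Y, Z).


F(X, Y, Z) = -X**2 - X*Y + 2*X*Z - 2*Y**2 - Y*Z

deg(f) = 2.
Substitute x = X/Z, y = Y/Z into f, then multiply by Z^2.
  monomial -1·x^2·y^0 ↦ -1·X^2·Y^0·Z^0.
  monomial -1·x^1·y^1 ↦ -1·X^1·Y^1·Z^0.
  monomial 2·x^1·y^0 ↦ 2·X^1·Y^0·Z^1.
  monomial -2·x^0·y^2 ↦ -2·X^0·Y^2·Z^0.
  monomial -1·x^0·y^1 ↦ -1·X^0·Y^1·Z^1.
Collecting: F(X, Y, Z) = -X**2 - X*Y + 2*X*Z - 2*Y**2 - Y*Z.


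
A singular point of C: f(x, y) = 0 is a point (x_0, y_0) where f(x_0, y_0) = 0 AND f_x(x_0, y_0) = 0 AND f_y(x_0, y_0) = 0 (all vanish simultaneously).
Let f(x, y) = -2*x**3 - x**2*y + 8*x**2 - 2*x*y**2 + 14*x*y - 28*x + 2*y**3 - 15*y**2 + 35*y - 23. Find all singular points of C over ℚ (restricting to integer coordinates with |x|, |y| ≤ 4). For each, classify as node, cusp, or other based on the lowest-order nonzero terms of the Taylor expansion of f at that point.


Singular points: {(1, 3)}; classification: node.

Compute partial derivatives:
  f_x = -6*x**2 - 2*x*y + 16*x - 2*y**2 + 14*y - 28.
  f_y = -x**2 - 4*x*y + 14*x + 6*y**2 - 30*y + 35.
Scan x_0 ∈ {−4, ..., 4}. For each x_0, f_y(x_0, y) is a polynomial in y; find its integer roots y ∈ {−4, ..., 4}, then test f_x and f at those candidates.
  x = -4: f_y(-4, y) = 6*y**2 - 14*y - 37; no integer root y with |y| ≤ 4.
  x = -3: f_y(-3, y) = 6*y**2 - 18*y - 16; no integer root y with |y| ≤ 4.
  x = -2: f_y(-2, y) = 6*y**2 - 22*y + 3; no integer root y with |y| ≤ 4.
  x = -1: f_y(-1, y) = 6*y**2 - 26*y + 20; vanishes at y ∈ {1}. (-1, 1): f_x = -36 ≠ 0.
  x = 0: f_y(0, y) = 6*y**2 - 30*y + 35; no integer root y with |y| ≤ 4.
  x = 1: f_y(1, y) = 6*y**2 - 34*y + 48; vanishes at y ∈ {3}. (1, 3): f_x = 0, f = 0 — SINGULAR.
  x = 2: f_y(2, y) = 6*y**2 - 38*y + 59; no integer root y with |y| ≤ 4.
  x = 3: f_y(3, y) = 6*y**2 - 42*y + 68; no integer root y with |y| ≤ 4.
  x = 4: f_y(4, y) = 6*y**2 - 46*y + 75; no integer root y with |y| ≤ 4.
Only singular point on the grid: (1, 3).
Classify: substitute x = 1 + u, y = 3 + v and expand: f = -2*u**3 - u**2*v - u**2 - 2*u*v**2 + 2*v**3 + v**2.
No constant or linear terms (consistent with a singular point). Quadratic part: -u**2 + v**2. Cubic part: -2*u**3 - u**2*v - 2*u*v**2 + 2*v**3.
The quadratic part v**2 - u**2 = (v − u)(v + u) splits into two distinct linear factors, so there are two distinct tangent lines y − 3 = ±(x − 1) — this is a node (ordinary double point).
Classification: node.
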